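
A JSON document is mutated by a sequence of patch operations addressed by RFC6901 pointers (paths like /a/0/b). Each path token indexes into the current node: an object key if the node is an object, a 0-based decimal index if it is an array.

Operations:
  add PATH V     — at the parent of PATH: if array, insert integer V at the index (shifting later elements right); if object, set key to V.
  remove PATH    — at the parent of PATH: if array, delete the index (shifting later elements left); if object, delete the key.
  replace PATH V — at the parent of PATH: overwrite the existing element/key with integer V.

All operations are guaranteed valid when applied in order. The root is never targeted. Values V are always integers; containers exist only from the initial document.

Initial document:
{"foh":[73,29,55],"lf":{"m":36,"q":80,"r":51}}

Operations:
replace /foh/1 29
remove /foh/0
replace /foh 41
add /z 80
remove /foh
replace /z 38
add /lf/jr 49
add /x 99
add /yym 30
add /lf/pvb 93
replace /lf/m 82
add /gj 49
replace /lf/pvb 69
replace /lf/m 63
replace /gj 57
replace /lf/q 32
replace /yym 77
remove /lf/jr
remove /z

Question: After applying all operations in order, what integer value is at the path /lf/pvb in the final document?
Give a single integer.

After op 1 (replace /foh/1 29): {"foh":[73,29,55],"lf":{"m":36,"q":80,"r":51}}
After op 2 (remove /foh/0): {"foh":[29,55],"lf":{"m":36,"q":80,"r":51}}
After op 3 (replace /foh 41): {"foh":41,"lf":{"m":36,"q":80,"r":51}}
After op 4 (add /z 80): {"foh":41,"lf":{"m":36,"q":80,"r":51},"z":80}
After op 5 (remove /foh): {"lf":{"m":36,"q":80,"r":51},"z":80}
After op 6 (replace /z 38): {"lf":{"m":36,"q":80,"r":51},"z":38}
After op 7 (add /lf/jr 49): {"lf":{"jr":49,"m":36,"q":80,"r":51},"z":38}
After op 8 (add /x 99): {"lf":{"jr":49,"m":36,"q":80,"r":51},"x":99,"z":38}
After op 9 (add /yym 30): {"lf":{"jr":49,"m":36,"q":80,"r":51},"x":99,"yym":30,"z":38}
After op 10 (add /lf/pvb 93): {"lf":{"jr":49,"m":36,"pvb":93,"q":80,"r":51},"x":99,"yym":30,"z":38}
After op 11 (replace /lf/m 82): {"lf":{"jr":49,"m":82,"pvb":93,"q":80,"r":51},"x":99,"yym":30,"z":38}
After op 12 (add /gj 49): {"gj":49,"lf":{"jr":49,"m":82,"pvb":93,"q":80,"r":51},"x":99,"yym":30,"z":38}
After op 13 (replace /lf/pvb 69): {"gj":49,"lf":{"jr":49,"m":82,"pvb":69,"q":80,"r":51},"x":99,"yym":30,"z":38}
After op 14 (replace /lf/m 63): {"gj":49,"lf":{"jr":49,"m":63,"pvb":69,"q":80,"r":51},"x":99,"yym":30,"z":38}
After op 15 (replace /gj 57): {"gj":57,"lf":{"jr":49,"m":63,"pvb":69,"q":80,"r":51},"x":99,"yym":30,"z":38}
After op 16 (replace /lf/q 32): {"gj":57,"lf":{"jr":49,"m":63,"pvb":69,"q":32,"r":51},"x":99,"yym":30,"z":38}
After op 17 (replace /yym 77): {"gj":57,"lf":{"jr":49,"m":63,"pvb":69,"q":32,"r":51},"x":99,"yym":77,"z":38}
After op 18 (remove /lf/jr): {"gj":57,"lf":{"m":63,"pvb":69,"q":32,"r":51},"x":99,"yym":77,"z":38}
After op 19 (remove /z): {"gj":57,"lf":{"m":63,"pvb":69,"q":32,"r":51},"x":99,"yym":77}
Value at /lf/pvb: 69

Answer: 69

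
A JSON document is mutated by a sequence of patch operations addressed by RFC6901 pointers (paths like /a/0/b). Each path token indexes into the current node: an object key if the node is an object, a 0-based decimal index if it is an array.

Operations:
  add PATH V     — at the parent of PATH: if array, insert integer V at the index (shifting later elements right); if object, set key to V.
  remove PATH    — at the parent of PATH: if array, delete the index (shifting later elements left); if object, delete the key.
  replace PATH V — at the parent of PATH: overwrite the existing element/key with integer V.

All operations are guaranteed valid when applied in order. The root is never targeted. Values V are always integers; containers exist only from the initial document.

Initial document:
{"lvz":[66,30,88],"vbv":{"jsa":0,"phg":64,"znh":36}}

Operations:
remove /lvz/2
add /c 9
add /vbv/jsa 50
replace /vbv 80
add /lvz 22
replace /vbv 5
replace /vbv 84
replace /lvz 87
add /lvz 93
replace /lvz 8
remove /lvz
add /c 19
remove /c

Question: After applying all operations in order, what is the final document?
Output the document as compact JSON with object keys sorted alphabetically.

After op 1 (remove /lvz/2): {"lvz":[66,30],"vbv":{"jsa":0,"phg":64,"znh":36}}
After op 2 (add /c 9): {"c":9,"lvz":[66,30],"vbv":{"jsa":0,"phg":64,"znh":36}}
After op 3 (add /vbv/jsa 50): {"c":9,"lvz":[66,30],"vbv":{"jsa":50,"phg":64,"znh":36}}
After op 4 (replace /vbv 80): {"c":9,"lvz":[66,30],"vbv":80}
After op 5 (add /lvz 22): {"c":9,"lvz":22,"vbv":80}
After op 6 (replace /vbv 5): {"c":9,"lvz":22,"vbv":5}
After op 7 (replace /vbv 84): {"c":9,"lvz":22,"vbv":84}
After op 8 (replace /lvz 87): {"c":9,"lvz":87,"vbv":84}
After op 9 (add /lvz 93): {"c":9,"lvz":93,"vbv":84}
After op 10 (replace /lvz 8): {"c":9,"lvz":8,"vbv":84}
After op 11 (remove /lvz): {"c":9,"vbv":84}
After op 12 (add /c 19): {"c":19,"vbv":84}
After op 13 (remove /c): {"vbv":84}

Answer: {"vbv":84}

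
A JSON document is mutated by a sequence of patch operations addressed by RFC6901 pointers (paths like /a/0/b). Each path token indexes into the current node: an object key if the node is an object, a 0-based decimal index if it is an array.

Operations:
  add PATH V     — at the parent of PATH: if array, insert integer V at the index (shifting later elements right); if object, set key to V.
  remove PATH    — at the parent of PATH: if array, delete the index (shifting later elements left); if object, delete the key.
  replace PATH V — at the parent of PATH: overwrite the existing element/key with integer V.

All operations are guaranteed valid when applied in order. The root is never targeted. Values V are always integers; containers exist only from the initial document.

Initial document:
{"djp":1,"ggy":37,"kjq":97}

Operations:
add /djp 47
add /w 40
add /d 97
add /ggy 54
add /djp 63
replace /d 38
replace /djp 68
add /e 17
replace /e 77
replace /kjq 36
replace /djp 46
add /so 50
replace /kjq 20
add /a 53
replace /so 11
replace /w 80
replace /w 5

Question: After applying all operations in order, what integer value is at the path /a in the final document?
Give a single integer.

After op 1 (add /djp 47): {"djp":47,"ggy":37,"kjq":97}
After op 2 (add /w 40): {"djp":47,"ggy":37,"kjq":97,"w":40}
After op 3 (add /d 97): {"d":97,"djp":47,"ggy":37,"kjq":97,"w":40}
After op 4 (add /ggy 54): {"d":97,"djp":47,"ggy":54,"kjq":97,"w":40}
After op 5 (add /djp 63): {"d":97,"djp":63,"ggy":54,"kjq":97,"w":40}
After op 6 (replace /d 38): {"d":38,"djp":63,"ggy":54,"kjq":97,"w":40}
After op 7 (replace /djp 68): {"d":38,"djp":68,"ggy":54,"kjq":97,"w":40}
After op 8 (add /e 17): {"d":38,"djp":68,"e":17,"ggy":54,"kjq":97,"w":40}
After op 9 (replace /e 77): {"d":38,"djp":68,"e":77,"ggy":54,"kjq":97,"w":40}
After op 10 (replace /kjq 36): {"d":38,"djp":68,"e":77,"ggy":54,"kjq":36,"w":40}
After op 11 (replace /djp 46): {"d":38,"djp":46,"e":77,"ggy":54,"kjq":36,"w":40}
After op 12 (add /so 50): {"d":38,"djp":46,"e":77,"ggy":54,"kjq":36,"so":50,"w":40}
After op 13 (replace /kjq 20): {"d":38,"djp":46,"e":77,"ggy":54,"kjq":20,"so":50,"w":40}
After op 14 (add /a 53): {"a":53,"d":38,"djp":46,"e":77,"ggy":54,"kjq":20,"so":50,"w":40}
After op 15 (replace /so 11): {"a":53,"d":38,"djp":46,"e":77,"ggy":54,"kjq":20,"so":11,"w":40}
After op 16 (replace /w 80): {"a":53,"d":38,"djp":46,"e":77,"ggy":54,"kjq":20,"so":11,"w":80}
After op 17 (replace /w 5): {"a":53,"d":38,"djp":46,"e":77,"ggy":54,"kjq":20,"so":11,"w":5}
Value at /a: 53

Answer: 53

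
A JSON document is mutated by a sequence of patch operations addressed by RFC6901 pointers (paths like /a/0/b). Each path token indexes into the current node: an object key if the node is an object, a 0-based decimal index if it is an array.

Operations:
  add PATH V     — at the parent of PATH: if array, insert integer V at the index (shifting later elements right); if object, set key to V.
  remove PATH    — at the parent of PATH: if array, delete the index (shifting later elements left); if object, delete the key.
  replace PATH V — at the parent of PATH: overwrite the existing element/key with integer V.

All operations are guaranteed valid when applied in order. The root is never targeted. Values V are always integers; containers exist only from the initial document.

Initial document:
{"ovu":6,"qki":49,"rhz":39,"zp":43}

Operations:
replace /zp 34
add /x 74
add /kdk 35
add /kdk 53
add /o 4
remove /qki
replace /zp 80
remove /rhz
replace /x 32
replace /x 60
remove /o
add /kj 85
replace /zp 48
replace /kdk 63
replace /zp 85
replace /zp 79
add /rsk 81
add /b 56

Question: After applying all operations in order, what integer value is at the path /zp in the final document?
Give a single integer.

Answer: 79

Derivation:
After op 1 (replace /zp 34): {"ovu":6,"qki":49,"rhz":39,"zp":34}
After op 2 (add /x 74): {"ovu":6,"qki":49,"rhz":39,"x":74,"zp":34}
After op 3 (add /kdk 35): {"kdk":35,"ovu":6,"qki":49,"rhz":39,"x":74,"zp":34}
After op 4 (add /kdk 53): {"kdk":53,"ovu":6,"qki":49,"rhz":39,"x":74,"zp":34}
After op 5 (add /o 4): {"kdk":53,"o":4,"ovu":6,"qki":49,"rhz":39,"x":74,"zp":34}
After op 6 (remove /qki): {"kdk":53,"o":4,"ovu":6,"rhz":39,"x":74,"zp":34}
After op 7 (replace /zp 80): {"kdk":53,"o":4,"ovu":6,"rhz":39,"x":74,"zp":80}
After op 8 (remove /rhz): {"kdk":53,"o":4,"ovu":6,"x":74,"zp":80}
After op 9 (replace /x 32): {"kdk":53,"o":4,"ovu":6,"x":32,"zp":80}
After op 10 (replace /x 60): {"kdk":53,"o":4,"ovu":6,"x":60,"zp":80}
After op 11 (remove /o): {"kdk":53,"ovu":6,"x":60,"zp":80}
After op 12 (add /kj 85): {"kdk":53,"kj":85,"ovu":6,"x":60,"zp":80}
After op 13 (replace /zp 48): {"kdk":53,"kj":85,"ovu":6,"x":60,"zp":48}
After op 14 (replace /kdk 63): {"kdk":63,"kj":85,"ovu":6,"x":60,"zp":48}
After op 15 (replace /zp 85): {"kdk":63,"kj":85,"ovu":6,"x":60,"zp":85}
After op 16 (replace /zp 79): {"kdk":63,"kj":85,"ovu":6,"x":60,"zp":79}
After op 17 (add /rsk 81): {"kdk":63,"kj":85,"ovu":6,"rsk":81,"x":60,"zp":79}
After op 18 (add /b 56): {"b":56,"kdk":63,"kj":85,"ovu":6,"rsk":81,"x":60,"zp":79}
Value at /zp: 79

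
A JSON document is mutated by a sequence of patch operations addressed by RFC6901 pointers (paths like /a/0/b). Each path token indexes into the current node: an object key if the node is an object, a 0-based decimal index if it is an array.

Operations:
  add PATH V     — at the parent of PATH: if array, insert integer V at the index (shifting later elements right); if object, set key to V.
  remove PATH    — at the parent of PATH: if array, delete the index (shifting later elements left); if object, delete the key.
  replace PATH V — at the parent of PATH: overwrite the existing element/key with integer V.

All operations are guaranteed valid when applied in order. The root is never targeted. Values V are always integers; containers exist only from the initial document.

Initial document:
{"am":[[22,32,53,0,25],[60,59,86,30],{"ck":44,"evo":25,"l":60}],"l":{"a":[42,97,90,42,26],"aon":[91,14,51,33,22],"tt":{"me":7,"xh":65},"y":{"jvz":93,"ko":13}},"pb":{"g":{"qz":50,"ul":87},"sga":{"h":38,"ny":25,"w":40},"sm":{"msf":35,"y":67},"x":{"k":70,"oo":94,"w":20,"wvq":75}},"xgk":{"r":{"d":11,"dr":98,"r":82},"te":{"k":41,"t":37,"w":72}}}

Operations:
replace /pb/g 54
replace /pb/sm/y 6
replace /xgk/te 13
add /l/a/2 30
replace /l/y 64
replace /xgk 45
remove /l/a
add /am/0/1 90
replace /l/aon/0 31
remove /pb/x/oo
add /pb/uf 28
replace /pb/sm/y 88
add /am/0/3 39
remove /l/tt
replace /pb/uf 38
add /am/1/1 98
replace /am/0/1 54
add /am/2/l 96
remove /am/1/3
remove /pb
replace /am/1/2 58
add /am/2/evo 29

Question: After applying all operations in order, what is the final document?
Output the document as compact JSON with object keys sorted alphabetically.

After op 1 (replace /pb/g 54): {"am":[[22,32,53,0,25],[60,59,86,30],{"ck":44,"evo":25,"l":60}],"l":{"a":[42,97,90,42,26],"aon":[91,14,51,33,22],"tt":{"me":7,"xh":65},"y":{"jvz":93,"ko":13}},"pb":{"g":54,"sga":{"h":38,"ny":25,"w":40},"sm":{"msf":35,"y":67},"x":{"k":70,"oo":94,"w":20,"wvq":75}},"xgk":{"r":{"d":11,"dr":98,"r":82},"te":{"k":41,"t":37,"w":72}}}
After op 2 (replace /pb/sm/y 6): {"am":[[22,32,53,0,25],[60,59,86,30],{"ck":44,"evo":25,"l":60}],"l":{"a":[42,97,90,42,26],"aon":[91,14,51,33,22],"tt":{"me":7,"xh":65},"y":{"jvz":93,"ko":13}},"pb":{"g":54,"sga":{"h":38,"ny":25,"w":40},"sm":{"msf":35,"y":6},"x":{"k":70,"oo":94,"w":20,"wvq":75}},"xgk":{"r":{"d":11,"dr":98,"r":82},"te":{"k":41,"t":37,"w":72}}}
After op 3 (replace /xgk/te 13): {"am":[[22,32,53,0,25],[60,59,86,30],{"ck":44,"evo":25,"l":60}],"l":{"a":[42,97,90,42,26],"aon":[91,14,51,33,22],"tt":{"me":7,"xh":65},"y":{"jvz":93,"ko":13}},"pb":{"g":54,"sga":{"h":38,"ny":25,"w":40},"sm":{"msf":35,"y":6},"x":{"k":70,"oo":94,"w":20,"wvq":75}},"xgk":{"r":{"d":11,"dr":98,"r":82},"te":13}}
After op 4 (add /l/a/2 30): {"am":[[22,32,53,0,25],[60,59,86,30],{"ck":44,"evo":25,"l":60}],"l":{"a":[42,97,30,90,42,26],"aon":[91,14,51,33,22],"tt":{"me":7,"xh":65},"y":{"jvz":93,"ko":13}},"pb":{"g":54,"sga":{"h":38,"ny":25,"w":40},"sm":{"msf":35,"y":6},"x":{"k":70,"oo":94,"w":20,"wvq":75}},"xgk":{"r":{"d":11,"dr":98,"r":82},"te":13}}
After op 5 (replace /l/y 64): {"am":[[22,32,53,0,25],[60,59,86,30],{"ck":44,"evo":25,"l":60}],"l":{"a":[42,97,30,90,42,26],"aon":[91,14,51,33,22],"tt":{"me":7,"xh":65},"y":64},"pb":{"g":54,"sga":{"h":38,"ny":25,"w":40},"sm":{"msf":35,"y":6},"x":{"k":70,"oo":94,"w":20,"wvq":75}},"xgk":{"r":{"d":11,"dr":98,"r":82},"te":13}}
After op 6 (replace /xgk 45): {"am":[[22,32,53,0,25],[60,59,86,30],{"ck":44,"evo":25,"l":60}],"l":{"a":[42,97,30,90,42,26],"aon":[91,14,51,33,22],"tt":{"me":7,"xh":65},"y":64},"pb":{"g":54,"sga":{"h":38,"ny":25,"w":40},"sm":{"msf":35,"y":6},"x":{"k":70,"oo":94,"w":20,"wvq":75}},"xgk":45}
After op 7 (remove /l/a): {"am":[[22,32,53,0,25],[60,59,86,30],{"ck":44,"evo":25,"l":60}],"l":{"aon":[91,14,51,33,22],"tt":{"me":7,"xh":65},"y":64},"pb":{"g":54,"sga":{"h":38,"ny":25,"w":40},"sm":{"msf":35,"y":6},"x":{"k":70,"oo":94,"w":20,"wvq":75}},"xgk":45}
After op 8 (add /am/0/1 90): {"am":[[22,90,32,53,0,25],[60,59,86,30],{"ck":44,"evo":25,"l":60}],"l":{"aon":[91,14,51,33,22],"tt":{"me":7,"xh":65},"y":64},"pb":{"g":54,"sga":{"h":38,"ny":25,"w":40},"sm":{"msf":35,"y":6},"x":{"k":70,"oo":94,"w":20,"wvq":75}},"xgk":45}
After op 9 (replace /l/aon/0 31): {"am":[[22,90,32,53,0,25],[60,59,86,30],{"ck":44,"evo":25,"l":60}],"l":{"aon":[31,14,51,33,22],"tt":{"me":7,"xh":65},"y":64},"pb":{"g":54,"sga":{"h":38,"ny":25,"w":40},"sm":{"msf":35,"y":6},"x":{"k":70,"oo":94,"w":20,"wvq":75}},"xgk":45}
After op 10 (remove /pb/x/oo): {"am":[[22,90,32,53,0,25],[60,59,86,30],{"ck":44,"evo":25,"l":60}],"l":{"aon":[31,14,51,33,22],"tt":{"me":7,"xh":65},"y":64},"pb":{"g":54,"sga":{"h":38,"ny":25,"w":40},"sm":{"msf":35,"y":6},"x":{"k":70,"w":20,"wvq":75}},"xgk":45}
After op 11 (add /pb/uf 28): {"am":[[22,90,32,53,0,25],[60,59,86,30],{"ck":44,"evo":25,"l":60}],"l":{"aon":[31,14,51,33,22],"tt":{"me":7,"xh":65},"y":64},"pb":{"g":54,"sga":{"h":38,"ny":25,"w":40},"sm":{"msf":35,"y":6},"uf":28,"x":{"k":70,"w":20,"wvq":75}},"xgk":45}
After op 12 (replace /pb/sm/y 88): {"am":[[22,90,32,53,0,25],[60,59,86,30],{"ck":44,"evo":25,"l":60}],"l":{"aon":[31,14,51,33,22],"tt":{"me":7,"xh":65},"y":64},"pb":{"g":54,"sga":{"h":38,"ny":25,"w":40},"sm":{"msf":35,"y":88},"uf":28,"x":{"k":70,"w":20,"wvq":75}},"xgk":45}
After op 13 (add /am/0/3 39): {"am":[[22,90,32,39,53,0,25],[60,59,86,30],{"ck":44,"evo":25,"l":60}],"l":{"aon":[31,14,51,33,22],"tt":{"me":7,"xh":65},"y":64},"pb":{"g":54,"sga":{"h":38,"ny":25,"w":40},"sm":{"msf":35,"y":88},"uf":28,"x":{"k":70,"w":20,"wvq":75}},"xgk":45}
After op 14 (remove /l/tt): {"am":[[22,90,32,39,53,0,25],[60,59,86,30],{"ck":44,"evo":25,"l":60}],"l":{"aon":[31,14,51,33,22],"y":64},"pb":{"g":54,"sga":{"h":38,"ny":25,"w":40},"sm":{"msf":35,"y":88},"uf":28,"x":{"k":70,"w":20,"wvq":75}},"xgk":45}
After op 15 (replace /pb/uf 38): {"am":[[22,90,32,39,53,0,25],[60,59,86,30],{"ck":44,"evo":25,"l":60}],"l":{"aon":[31,14,51,33,22],"y":64},"pb":{"g":54,"sga":{"h":38,"ny":25,"w":40},"sm":{"msf":35,"y":88},"uf":38,"x":{"k":70,"w":20,"wvq":75}},"xgk":45}
After op 16 (add /am/1/1 98): {"am":[[22,90,32,39,53,0,25],[60,98,59,86,30],{"ck":44,"evo":25,"l":60}],"l":{"aon":[31,14,51,33,22],"y":64},"pb":{"g":54,"sga":{"h":38,"ny":25,"w":40},"sm":{"msf":35,"y":88},"uf":38,"x":{"k":70,"w":20,"wvq":75}},"xgk":45}
After op 17 (replace /am/0/1 54): {"am":[[22,54,32,39,53,0,25],[60,98,59,86,30],{"ck":44,"evo":25,"l":60}],"l":{"aon":[31,14,51,33,22],"y":64},"pb":{"g":54,"sga":{"h":38,"ny":25,"w":40},"sm":{"msf":35,"y":88},"uf":38,"x":{"k":70,"w":20,"wvq":75}},"xgk":45}
After op 18 (add /am/2/l 96): {"am":[[22,54,32,39,53,0,25],[60,98,59,86,30],{"ck":44,"evo":25,"l":96}],"l":{"aon":[31,14,51,33,22],"y":64},"pb":{"g":54,"sga":{"h":38,"ny":25,"w":40},"sm":{"msf":35,"y":88},"uf":38,"x":{"k":70,"w":20,"wvq":75}},"xgk":45}
After op 19 (remove /am/1/3): {"am":[[22,54,32,39,53,0,25],[60,98,59,30],{"ck":44,"evo":25,"l":96}],"l":{"aon":[31,14,51,33,22],"y":64},"pb":{"g":54,"sga":{"h":38,"ny":25,"w":40},"sm":{"msf":35,"y":88},"uf":38,"x":{"k":70,"w":20,"wvq":75}},"xgk":45}
After op 20 (remove /pb): {"am":[[22,54,32,39,53,0,25],[60,98,59,30],{"ck":44,"evo":25,"l":96}],"l":{"aon":[31,14,51,33,22],"y":64},"xgk":45}
After op 21 (replace /am/1/2 58): {"am":[[22,54,32,39,53,0,25],[60,98,58,30],{"ck":44,"evo":25,"l":96}],"l":{"aon":[31,14,51,33,22],"y":64},"xgk":45}
After op 22 (add /am/2/evo 29): {"am":[[22,54,32,39,53,0,25],[60,98,58,30],{"ck":44,"evo":29,"l":96}],"l":{"aon":[31,14,51,33,22],"y":64},"xgk":45}

Answer: {"am":[[22,54,32,39,53,0,25],[60,98,58,30],{"ck":44,"evo":29,"l":96}],"l":{"aon":[31,14,51,33,22],"y":64},"xgk":45}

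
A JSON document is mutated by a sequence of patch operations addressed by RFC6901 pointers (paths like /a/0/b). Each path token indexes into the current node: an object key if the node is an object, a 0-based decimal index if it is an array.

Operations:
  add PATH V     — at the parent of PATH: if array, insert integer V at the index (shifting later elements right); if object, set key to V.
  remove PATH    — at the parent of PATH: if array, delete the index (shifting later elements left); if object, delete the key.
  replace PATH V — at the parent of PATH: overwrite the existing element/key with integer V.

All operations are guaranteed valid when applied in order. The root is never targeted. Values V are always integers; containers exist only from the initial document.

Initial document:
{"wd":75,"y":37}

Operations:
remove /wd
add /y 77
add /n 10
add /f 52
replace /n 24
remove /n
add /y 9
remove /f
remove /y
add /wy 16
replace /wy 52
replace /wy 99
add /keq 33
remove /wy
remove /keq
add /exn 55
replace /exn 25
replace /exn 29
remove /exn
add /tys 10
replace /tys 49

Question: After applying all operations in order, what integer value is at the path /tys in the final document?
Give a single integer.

Answer: 49

Derivation:
After op 1 (remove /wd): {"y":37}
After op 2 (add /y 77): {"y":77}
After op 3 (add /n 10): {"n":10,"y":77}
After op 4 (add /f 52): {"f":52,"n":10,"y":77}
After op 5 (replace /n 24): {"f":52,"n":24,"y":77}
After op 6 (remove /n): {"f":52,"y":77}
After op 7 (add /y 9): {"f":52,"y":9}
After op 8 (remove /f): {"y":9}
After op 9 (remove /y): {}
After op 10 (add /wy 16): {"wy":16}
After op 11 (replace /wy 52): {"wy":52}
After op 12 (replace /wy 99): {"wy":99}
After op 13 (add /keq 33): {"keq":33,"wy":99}
After op 14 (remove /wy): {"keq":33}
After op 15 (remove /keq): {}
After op 16 (add /exn 55): {"exn":55}
After op 17 (replace /exn 25): {"exn":25}
After op 18 (replace /exn 29): {"exn":29}
After op 19 (remove /exn): {}
After op 20 (add /tys 10): {"tys":10}
After op 21 (replace /tys 49): {"tys":49}
Value at /tys: 49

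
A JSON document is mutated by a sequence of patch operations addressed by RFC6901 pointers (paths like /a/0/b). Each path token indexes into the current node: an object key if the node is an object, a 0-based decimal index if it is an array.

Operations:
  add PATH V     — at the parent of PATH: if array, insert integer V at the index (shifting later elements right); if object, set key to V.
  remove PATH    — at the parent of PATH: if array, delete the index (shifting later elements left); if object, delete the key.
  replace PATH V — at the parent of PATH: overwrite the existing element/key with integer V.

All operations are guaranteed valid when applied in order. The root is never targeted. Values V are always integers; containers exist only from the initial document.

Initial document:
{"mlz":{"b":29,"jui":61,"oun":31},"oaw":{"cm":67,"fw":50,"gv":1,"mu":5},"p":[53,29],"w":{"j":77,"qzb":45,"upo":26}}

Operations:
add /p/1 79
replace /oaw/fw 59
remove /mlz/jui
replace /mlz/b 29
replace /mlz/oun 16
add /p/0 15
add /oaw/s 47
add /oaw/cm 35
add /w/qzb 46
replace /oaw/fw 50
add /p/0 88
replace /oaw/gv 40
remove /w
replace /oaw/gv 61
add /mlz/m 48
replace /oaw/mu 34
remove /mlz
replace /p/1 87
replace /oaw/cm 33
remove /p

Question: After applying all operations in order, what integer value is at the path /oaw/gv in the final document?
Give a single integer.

Answer: 61

Derivation:
After op 1 (add /p/1 79): {"mlz":{"b":29,"jui":61,"oun":31},"oaw":{"cm":67,"fw":50,"gv":1,"mu":5},"p":[53,79,29],"w":{"j":77,"qzb":45,"upo":26}}
After op 2 (replace /oaw/fw 59): {"mlz":{"b":29,"jui":61,"oun":31},"oaw":{"cm":67,"fw":59,"gv":1,"mu":5},"p":[53,79,29],"w":{"j":77,"qzb":45,"upo":26}}
After op 3 (remove /mlz/jui): {"mlz":{"b":29,"oun":31},"oaw":{"cm":67,"fw":59,"gv":1,"mu":5},"p":[53,79,29],"w":{"j":77,"qzb":45,"upo":26}}
After op 4 (replace /mlz/b 29): {"mlz":{"b":29,"oun":31},"oaw":{"cm":67,"fw":59,"gv":1,"mu":5},"p":[53,79,29],"w":{"j":77,"qzb":45,"upo":26}}
After op 5 (replace /mlz/oun 16): {"mlz":{"b":29,"oun":16},"oaw":{"cm":67,"fw":59,"gv":1,"mu":5},"p":[53,79,29],"w":{"j":77,"qzb":45,"upo":26}}
After op 6 (add /p/0 15): {"mlz":{"b":29,"oun":16},"oaw":{"cm":67,"fw":59,"gv":1,"mu":5},"p":[15,53,79,29],"w":{"j":77,"qzb":45,"upo":26}}
After op 7 (add /oaw/s 47): {"mlz":{"b":29,"oun":16},"oaw":{"cm":67,"fw":59,"gv":1,"mu":5,"s":47},"p":[15,53,79,29],"w":{"j":77,"qzb":45,"upo":26}}
After op 8 (add /oaw/cm 35): {"mlz":{"b":29,"oun":16},"oaw":{"cm":35,"fw":59,"gv":1,"mu":5,"s":47},"p":[15,53,79,29],"w":{"j":77,"qzb":45,"upo":26}}
After op 9 (add /w/qzb 46): {"mlz":{"b":29,"oun":16},"oaw":{"cm":35,"fw":59,"gv":1,"mu":5,"s":47},"p":[15,53,79,29],"w":{"j":77,"qzb":46,"upo":26}}
After op 10 (replace /oaw/fw 50): {"mlz":{"b":29,"oun":16},"oaw":{"cm":35,"fw":50,"gv":1,"mu":5,"s":47},"p":[15,53,79,29],"w":{"j":77,"qzb":46,"upo":26}}
After op 11 (add /p/0 88): {"mlz":{"b":29,"oun":16},"oaw":{"cm":35,"fw":50,"gv":1,"mu":5,"s":47},"p":[88,15,53,79,29],"w":{"j":77,"qzb":46,"upo":26}}
After op 12 (replace /oaw/gv 40): {"mlz":{"b":29,"oun":16},"oaw":{"cm":35,"fw":50,"gv":40,"mu":5,"s":47},"p":[88,15,53,79,29],"w":{"j":77,"qzb":46,"upo":26}}
After op 13 (remove /w): {"mlz":{"b":29,"oun":16},"oaw":{"cm":35,"fw":50,"gv":40,"mu":5,"s":47},"p":[88,15,53,79,29]}
After op 14 (replace /oaw/gv 61): {"mlz":{"b":29,"oun":16},"oaw":{"cm":35,"fw":50,"gv":61,"mu":5,"s":47},"p":[88,15,53,79,29]}
After op 15 (add /mlz/m 48): {"mlz":{"b":29,"m":48,"oun":16},"oaw":{"cm":35,"fw":50,"gv":61,"mu":5,"s":47},"p":[88,15,53,79,29]}
After op 16 (replace /oaw/mu 34): {"mlz":{"b":29,"m":48,"oun":16},"oaw":{"cm":35,"fw":50,"gv":61,"mu":34,"s":47},"p":[88,15,53,79,29]}
After op 17 (remove /mlz): {"oaw":{"cm":35,"fw":50,"gv":61,"mu":34,"s":47},"p":[88,15,53,79,29]}
After op 18 (replace /p/1 87): {"oaw":{"cm":35,"fw":50,"gv":61,"mu":34,"s":47},"p":[88,87,53,79,29]}
After op 19 (replace /oaw/cm 33): {"oaw":{"cm":33,"fw":50,"gv":61,"mu":34,"s":47},"p":[88,87,53,79,29]}
After op 20 (remove /p): {"oaw":{"cm":33,"fw":50,"gv":61,"mu":34,"s":47}}
Value at /oaw/gv: 61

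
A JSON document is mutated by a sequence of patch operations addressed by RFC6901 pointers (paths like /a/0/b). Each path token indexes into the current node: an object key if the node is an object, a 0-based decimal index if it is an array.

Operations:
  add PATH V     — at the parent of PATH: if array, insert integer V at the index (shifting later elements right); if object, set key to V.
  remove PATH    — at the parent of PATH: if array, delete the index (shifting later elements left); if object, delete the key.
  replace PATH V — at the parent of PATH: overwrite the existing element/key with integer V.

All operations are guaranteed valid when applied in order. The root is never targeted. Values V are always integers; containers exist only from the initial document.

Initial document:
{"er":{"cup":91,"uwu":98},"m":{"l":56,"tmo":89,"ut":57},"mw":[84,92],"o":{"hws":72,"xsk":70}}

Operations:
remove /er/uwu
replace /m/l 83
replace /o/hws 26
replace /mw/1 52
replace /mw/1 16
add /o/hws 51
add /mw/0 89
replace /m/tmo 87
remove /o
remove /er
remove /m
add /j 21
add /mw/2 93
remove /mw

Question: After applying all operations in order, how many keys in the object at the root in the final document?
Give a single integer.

After op 1 (remove /er/uwu): {"er":{"cup":91},"m":{"l":56,"tmo":89,"ut":57},"mw":[84,92],"o":{"hws":72,"xsk":70}}
After op 2 (replace /m/l 83): {"er":{"cup":91},"m":{"l":83,"tmo":89,"ut":57},"mw":[84,92],"o":{"hws":72,"xsk":70}}
After op 3 (replace /o/hws 26): {"er":{"cup":91},"m":{"l":83,"tmo":89,"ut":57},"mw":[84,92],"o":{"hws":26,"xsk":70}}
After op 4 (replace /mw/1 52): {"er":{"cup":91},"m":{"l":83,"tmo":89,"ut":57},"mw":[84,52],"o":{"hws":26,"xsk":70}}
After op 5 (replace /mw/1 16): {"er":{"cup":91},"m":{"l":83,"tmo":89,"ut":57},"mw":[84,16],"o":{"hws":26,"xsk":70}}
After op 6 (add /o/hws 51): {"er":{"cup":91},"m":{"l":83,"tmo":89,"ut":57},"mw":[84,16],"o":{"hws":51,"xsk":70}}
After op 7 (add /mw/0 89): {"er":{"cup":91},"m":{"l":83,"tmo":89,"ut":57},"mw":[89,84,16],"o":{"hws":51,"xsk":70}}
After op 8 (replace /m/tmo 87): {"er":{"cup":91},"m":{"l":83,"tmo":87,"ut":57},"mw":[89,84,16],"o":{"hws":51,"xsk":70}}
After op 9 (remove /o): {"er":{"cup":91},"m":{"l":83,"tmo":87,"ut":57},"mw":[89,84,16]}
After op 10 (remove /er): {"m":{"l":83,"tmo":87,"ut":57},"mw":[89,84,16]}
After op 11 (remove /m): {"mw":[89,84,16]}
After op 12 (add /j 21): {"j":21,"mw":[89,84,16]}
After op 13 (add /mw/2 93): {"j":21,"mw":[89,84,93,16]}
After op 14 (remove /mw): {"j":21}
Size at the root: 1

Answer: 1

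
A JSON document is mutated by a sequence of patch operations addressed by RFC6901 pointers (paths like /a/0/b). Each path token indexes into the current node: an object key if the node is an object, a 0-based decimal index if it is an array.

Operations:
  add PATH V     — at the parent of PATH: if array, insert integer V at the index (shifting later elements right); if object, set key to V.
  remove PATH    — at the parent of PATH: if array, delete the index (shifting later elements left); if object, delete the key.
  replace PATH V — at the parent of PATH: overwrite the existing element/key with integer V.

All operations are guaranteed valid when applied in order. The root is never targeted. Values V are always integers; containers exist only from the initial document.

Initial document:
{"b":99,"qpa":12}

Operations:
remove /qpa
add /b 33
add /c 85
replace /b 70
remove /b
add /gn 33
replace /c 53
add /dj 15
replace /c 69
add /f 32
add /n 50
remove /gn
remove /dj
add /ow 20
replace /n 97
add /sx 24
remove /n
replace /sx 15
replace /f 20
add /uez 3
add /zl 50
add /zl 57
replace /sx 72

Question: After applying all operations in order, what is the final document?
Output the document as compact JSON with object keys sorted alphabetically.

Answer: {"c":69,"f":20,"ow":20,"sx":72,"uez":3,"zl":57}

Derivation:
After op 1 (remove /qpa): {"b":99}
After op 2 (add /b 33): {"b":33}
After op 3 (add /c 85): {"b":33,"c":85}
After op 4 (replace /b 70): {"b":70,"c":85}
After op 5 (remove /b): {"c":85}
After op 6 (add /gn 33): {"c":85,"gn":33}
After op 7 (replace /c 53): {"c":53,"gn":33}
After op 8 (add /dj 15): {"c":53,"dj":15,"gn":33}
After op 9 (replace /c 69): {"c":69,"dj":15,"gn":33}
After op 10 (add /f 32): {"c":69,"dj":15,"f":32,"gn":33}
After op 11 (add /n 50): {"c":69,"dj":15,"f":32,"gn":33,"n":50}
After op 12 (remove /gn): {"c":69,"dj":15,"f":32,"n":50}
After op 13 (remove /dj): {"c":69,"f":32,"n":50}
After op 14 (add /ow 20): {"c":69,"f":32,"n":50,"ow":20}
After op 15 (replace /n 97): {"c":69,"f":32,"n":97,"ow":20}
After op 16 (add /sx 24): {"c":69,"f":32,"n":97,"ow":20,"sx":24}
After op 17 (remove /n): {"c":69,"f":32,"ow":20,"sx":24}
After op 18 (replace /sx 15): {"c":69,"f":32,"ow":20,"sx":15}
After op 19 (replace /f 20): {"c":69,"f":20,"ow":20,"sx":15}
After op 20 (add /uez 3): {"c":69,"f":20,"ow":20,"sx":15,"uez":3}
After op 21 (add /zl 50): {"c":69,"f":20,"ow":20,"sx":15,"uez":3,"zl":50}
After op 22 (add /zl 57): {"c":69,"f":20,"ow":20,"sx":15,"uez":3,"zl":57}
After op 23 (replace /sx 72): {"c":69,"f":20,"ow":20,"sx":72,"uez":3,"zl":57}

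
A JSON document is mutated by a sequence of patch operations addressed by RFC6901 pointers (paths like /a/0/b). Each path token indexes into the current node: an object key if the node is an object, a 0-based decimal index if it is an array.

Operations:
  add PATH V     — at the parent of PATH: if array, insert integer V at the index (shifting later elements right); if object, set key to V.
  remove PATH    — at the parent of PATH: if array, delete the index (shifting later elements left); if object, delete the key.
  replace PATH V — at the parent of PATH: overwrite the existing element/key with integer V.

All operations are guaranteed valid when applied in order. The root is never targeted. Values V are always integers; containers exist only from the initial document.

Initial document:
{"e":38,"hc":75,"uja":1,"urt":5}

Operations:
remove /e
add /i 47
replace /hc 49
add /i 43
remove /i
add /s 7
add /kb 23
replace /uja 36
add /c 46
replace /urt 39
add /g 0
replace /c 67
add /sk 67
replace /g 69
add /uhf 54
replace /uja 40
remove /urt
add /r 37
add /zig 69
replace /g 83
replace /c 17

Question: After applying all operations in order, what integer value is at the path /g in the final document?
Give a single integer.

Answer: 83

Derivation:
After op 1 (remove /e): {"hc":75,"uja":1,"urt":5}
After op 2 (add /i 47): {"hc":75,"i":47,"uja":1,"urt":5}
After op 3 (replace /hc 49): {"hc":49,"i":47,"uja":1,"urt":5}
After op 4 (add /i 43): {"hc":49,"i":43,"uja":1,"urt":5}
After op 5 (remove /i): {"hc":49,"uja":1,"urt":5}
After op 6 (add /s 7): {"hc":49,"s":7,"uja":1,"urt":5}
After op 7 (add /kb 23): {"hc":49,"kb":23,"s":7,"uja":1,"urt":5}
After op 8 (replace /uja 36): {"hc":49,"kb":23,"s":7,"uja":36,"urt":5}
After op 9 (add /c 46): {"c":46,"hc":49,"kb":23,"s":7,"uja":36,"urt":5}
After op 10 (replace /urt 39): {"c":46,"hc":49,"kb":23,"s":7,"uja":36,"urt":39}
After op 11 (add /g 0): {"c":46,"g":0,"hc":49,"kb":23,"s":7,"uja":36,"urt":39}
After op 12 (replace /c 67): {"c":67,"g":0,"hc":49,"kb":23,"s":7,"uja":36,"urt":39}
After op 13 (add /sk 67): {"c":67,"g":0,"hc":49,"kb":23,"s":7,"sk":67,"uja":36,"urt":39}
After op 14 (replace /g 69): {"c":67,"g":69,"hc":49,"kb":23,"s":7,"sk":67,"uja":36,"urt":39}
After op 15 (add /uhf 54): {"c":67,"g":69,"hc":49,"kb":23,"s":7,"sk":67,"uhf":54,"uja":36,"urt":39}
After op 16 (replace /uja 40): {"c":67,"g":69,"hc":49,"kb":23,"s":7,"sk":67,"uhf":54,"uja":40,"urt":39}
After op 17 (remove /urt): {"c":67,"g":69,"hc":49,"kb":23,"s":7,"sk":67,"uhf":54,"uja":40}
After op 18 (add /r 37): {"c":67,"g":69,"hc":49,"kb":23,"r":37,"s":7,"sk":67,"uhf":54,"uja":40}
After op 19 (add /zig 69): {"c":67,"g":69,"hc":49,"kb":23,"r":37,"s":7,"sk":67,"uhf":54,"uja":40,"zig":69}
After op 20 (replace /g 83): {"c":67,"g":83,"hc":49,"kb":23,"r":37,"s":7,"sk":67,"uhf":54,"uja":40,"zig":69}
After op 21 (replace /c 17): {"c":17,"g":83,"hc":49,"kb":23,"r":37,"s":7,"sk":67,"uhf":54,"uja":40,"zig":69}
Value at /g: 83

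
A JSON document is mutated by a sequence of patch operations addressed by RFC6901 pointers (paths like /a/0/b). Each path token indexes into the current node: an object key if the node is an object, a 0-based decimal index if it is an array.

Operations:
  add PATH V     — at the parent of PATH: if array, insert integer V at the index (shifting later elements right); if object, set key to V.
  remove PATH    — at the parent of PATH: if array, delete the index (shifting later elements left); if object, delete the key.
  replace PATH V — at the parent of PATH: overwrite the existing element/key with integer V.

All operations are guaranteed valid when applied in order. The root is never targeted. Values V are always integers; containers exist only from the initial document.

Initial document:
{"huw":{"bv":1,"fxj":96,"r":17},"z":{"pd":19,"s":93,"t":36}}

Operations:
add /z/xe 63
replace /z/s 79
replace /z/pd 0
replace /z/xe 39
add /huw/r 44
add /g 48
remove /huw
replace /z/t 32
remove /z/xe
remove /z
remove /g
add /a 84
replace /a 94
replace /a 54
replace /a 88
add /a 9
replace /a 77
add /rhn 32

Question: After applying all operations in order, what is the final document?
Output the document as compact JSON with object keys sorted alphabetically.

After op 1 (add /z/xe 63): {"huw":{"bv":1,"fxj":96,"r":17},"z":{"pd":19,"s":93,"t":36,"xe":63}}
After op 2 (replace /z/s 79): {"huw":{"bv":1,"fxj":96,"r":17},"z":{"pd":19,"s":79,"t":36,"xe":63}}
After op 3 (replace /z/pd 0): {"huw":{"bv":1,"fxj":96,"r":17},"z":{"pd":0,"s":79,"t":36,"xe":63}}
After op 4 (replace /z/xe 39): {"huw":{"bv":1,"fxj":96,"r":17},"z":{"pd":0,"s":79,"t":36,"xe":39}}
After op 5 (add /huw/r 44): {"huw":{"bv":1,"fxj":96,"r":44},"z":{"pd":0,"s":79,"t":36,"xe":39}}
After op 6 (add /g 48): {"g":48,"huw":{"bv":1,"fxj":96,"r":44},"z":{"pd":0,"s":79,"t":36,"xe":39}}
After op 7 (remove /huw): {"g":48,"z":{"pd":0,"s":79,"t":36,"xe":39}}
After op 8 (replace /z/t 32): {"g":48,"z":{"pd":0,"s":79,"t":32,"xe":39}}
After op 9 (remove /z/xe): {"g":48,"z":{"pd":0,"s":79,"t":32}}
After op 10 (remove /z): {"g":48}
After op 11 (remove /g): {}
After op 12 (add /a 84): {"a":84}
After op 13 (replace /a 94): {"a":94}
After op 14 (replace /a 54): {"a":54}
After op 15 (replace /a 88): {"a":88}
After op 16 (add /a 9): {"a":9}
After op 17 (replace /a 77): {"a":77}
After op 18 (add /rhn 32): {"a":77,"rhn":32}

Answer: {"a":77,"rhn":32}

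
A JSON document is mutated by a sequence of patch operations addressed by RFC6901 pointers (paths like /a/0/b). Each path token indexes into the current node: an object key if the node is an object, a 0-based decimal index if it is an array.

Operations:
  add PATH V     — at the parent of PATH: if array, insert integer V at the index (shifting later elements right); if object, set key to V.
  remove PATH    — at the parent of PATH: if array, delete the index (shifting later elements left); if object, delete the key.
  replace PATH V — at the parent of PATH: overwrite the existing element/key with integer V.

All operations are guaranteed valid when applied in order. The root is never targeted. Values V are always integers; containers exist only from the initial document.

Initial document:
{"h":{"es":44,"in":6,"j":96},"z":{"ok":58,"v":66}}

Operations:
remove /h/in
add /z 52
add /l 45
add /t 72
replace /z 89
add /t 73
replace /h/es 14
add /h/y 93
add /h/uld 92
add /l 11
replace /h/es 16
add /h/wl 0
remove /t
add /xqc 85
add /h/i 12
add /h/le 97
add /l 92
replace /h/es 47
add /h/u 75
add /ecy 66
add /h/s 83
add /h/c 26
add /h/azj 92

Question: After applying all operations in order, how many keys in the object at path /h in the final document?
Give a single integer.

After op 1 (remove /h/in): {"h":{"es":44,"j":96},"z":{"ok":58,"v":66}}
After op 2 (add /z 52): {"h":{"es":44,"j":96},"z":52}
After op 3 (add /l 45): {"h":{"es":44,"j":96},"l":45,"z":52}
After op 4 (add /t 72): {"h":{"es":44,"j":96},"l":45,"t":72,"z":52}
After op 5 (replace /z 89): {"h":{"es":44,"j":96},"l":45,"t":72,"z":89}
After op 6 (add /t 73): {"h":{"es":44,"j":96},"l":45,"t":73,"z":89}
After op 7 (replace /h/es 14): {"h":{"es":14,"j":96},"l":45,"t":73,"z":89}
After op 8 (add /h/y 93): {"h":{"es":14,"j":96,"y":93},"l":45,"t":73,"z":89}
After op 9 (add /h/uld 92): {"h":{"es":14,"j":96,"uld":92,"y":93},"l":45,"t":73,"z":89}
After op 10 (add /l 11): {"h":{"es":14,"j":96,"uld":92,"y":93},"l":11,"t":73,"z":89}
After op 11 (replace /h/es 16): {"h":{"es":16,"j":96,"uld":92,"y":93},"l":11,"t":73,"z":89}
After op 12 (add /h/wl 0): {"h":{"es":16,"j":96,"uld":92,"wl":0,"y":93},"l":11,"t":73,"z":89}
After op 13 (remove /t): {"h":{"es":16,"j":96,"uld":92,"wl":0,"y":93},"l":11,"z":89}
After op 14 (add /xqc 85): {"h":{"es":16,"j":96,"uld":92,"wl":0,"y":93},"l":11,"xqc":85,"z":89}
After op 15 (add /h/i 12): {"h":{"es":16,"i":12,"j":96,"uld":92,"wl":0,"y":93},"l":11,"xqc":85,"z":89}
After op 16 (add /h/le 97): {"h":{"es":16,"i":12,"j":96,"le":97,"uld":92,"wl":0,"y":93},"l":11,"xqc":85,"z":89}
After op 17 (add /l 92): {"h":{"es":16,"i":12,"j":96,"le":97,"uld":92,"wl":0,"y":93},"l":92,"xqc":85,"z":89}
After op 18 (replace /h/es 47): {"h":{"es":47,"i":12,"j":96,"le":97,"uld":92,"wl":0,"y":93},"l":92,"xqc":85,"z":89}
After op 19 (add /h/u 75): {"h":{"es":47,"i":12,"j":96,"le":97,"u":75,"uld":92,"wl":0,"y":93},"l":92,"xqc":85,"z":89}
After op 20 (add /ecy 66): {"ecy":66,"h":{"es":47,"i":12,"j":96,"le":97,"u":75,"uld":92,"wl":0,"y":93},"l":92,"xqc":85,"z":89}
After op 21 (add /h/s 83): {"ecy":66,"h":{"es":47,"i":12,"j":96,"le":97,"s":83,"u":75,"uld":92,"wl":0,"y":93},"l":92,"xqc":85,"z":89}
After op 22 (add /h/c 26): {"ecy":66,"h":{"c":26,"es":47,"i":12,"j":96,"le":97,"s":83,"u":75,"uld":92,"wl":0,"y":93},"l":92,"xqc":85,"z":89}
After op 23 (add /h/azj 92): {"ecy":66,"h":{"azj":92,"c":26,"es":47,"i":12,"j":96,"le":97,"s":83,"u":75,"uld":92,"wl":0,"y":93},"l":92,"xqc":85,"z":89}
Size at path /h: 11

Answer: 11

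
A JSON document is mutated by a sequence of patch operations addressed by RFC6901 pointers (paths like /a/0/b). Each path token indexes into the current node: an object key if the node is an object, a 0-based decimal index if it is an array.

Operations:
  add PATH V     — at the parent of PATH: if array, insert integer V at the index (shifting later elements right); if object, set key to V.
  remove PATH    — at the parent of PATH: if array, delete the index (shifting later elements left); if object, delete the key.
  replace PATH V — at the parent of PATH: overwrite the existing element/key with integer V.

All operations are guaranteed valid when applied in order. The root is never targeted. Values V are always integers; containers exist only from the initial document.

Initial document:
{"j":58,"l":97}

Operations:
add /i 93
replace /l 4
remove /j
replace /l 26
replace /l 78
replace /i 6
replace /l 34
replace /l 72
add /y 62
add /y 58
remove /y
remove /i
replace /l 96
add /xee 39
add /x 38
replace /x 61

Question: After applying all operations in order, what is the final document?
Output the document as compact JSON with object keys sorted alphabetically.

Answer: {"l":96,"x":61,"xee":39}

Derivation:
After op 1 (add /i 93): {"i":93,"j":58,"l":97}
After op 2 (replace /l 4): {"i":93,"j":58,"l":4}
After op 3 (remove /j): {"i":93,"l":4}
After op 4 (replace /l 26): {"i":93,"l":26}
After op 5 (replace /l 78): {"i":93,"l":78}
After op 6 (replace /i 6): {"i":6,"l":78}
After op 7 (replace /l 34): {"i":6,"l":34}
After op 8 (replace /l 72): {"i":6,"l":72}
After op 9 (add /y 62): {"i":6,"l":72,"y":62}
After op 10 (add /y 58): {"i":6,"l":72,"y":58}
After op 11 (remove /y): {"i":6,"l":72}
After op 12 (remove /i): {"l":72}
After op 13 (replace /l 96): {"l":96}
After op 14 (add /xee 39): {"l":96,"xee":39}
After op 15 (add /x 38): {"l":96,"x":38,"xee":39}
After op 16 (replace /x 61): {"l":96,"x":61,"xee":39}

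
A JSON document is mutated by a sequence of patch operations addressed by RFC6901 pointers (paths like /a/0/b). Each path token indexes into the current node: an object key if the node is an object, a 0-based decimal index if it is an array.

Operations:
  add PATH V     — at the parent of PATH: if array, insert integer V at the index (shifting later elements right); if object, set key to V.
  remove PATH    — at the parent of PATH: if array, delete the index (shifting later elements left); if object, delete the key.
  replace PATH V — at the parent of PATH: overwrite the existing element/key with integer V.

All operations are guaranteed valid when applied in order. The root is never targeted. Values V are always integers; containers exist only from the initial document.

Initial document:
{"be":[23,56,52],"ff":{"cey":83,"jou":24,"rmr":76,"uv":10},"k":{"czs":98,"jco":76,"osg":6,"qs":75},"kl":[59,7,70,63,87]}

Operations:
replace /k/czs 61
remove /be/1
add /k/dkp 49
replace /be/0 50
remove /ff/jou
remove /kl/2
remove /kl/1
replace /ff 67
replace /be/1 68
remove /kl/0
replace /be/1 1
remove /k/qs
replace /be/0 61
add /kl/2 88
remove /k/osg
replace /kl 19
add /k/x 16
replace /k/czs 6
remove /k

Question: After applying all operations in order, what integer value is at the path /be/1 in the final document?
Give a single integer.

After op 1 (replace /k/czs 61): {"be":[23,56,52],"ff":{"cey":83,"jou":24,"rmr":76,"uv":10},"k":{"czs":61,"jco":76,"osg":6,"qs":75},"kl":[59,7,70,63,87]}
After op 2 (remove /be/1): {"be":[23,52],"ff":{"cey":83,"jou":24,"rmr":76,"uv":10},"k":{"czs":61,"jco":76,"osg":6,"qs":75},"kl":[59,7,70,63,87]}
After op 3 (add /k/dkp 49): {"be":[23,52],"ff":{"cey":83,"jou":24,"rmr":76,"uv":10},"k":{"czs":61,"dkp":49,"jco":76,"osg":6,"qs":75},"kl":[59,7,70,63,87]}
After op 4 (replace /be/0 50): {"be":[50,52],"ff":{"cey":83,"jou":24,"rmr":76,"uv":10},"k":{"czs":61,"dkp":49,"jco":76,"osg":6,"qs":75},"kl":[59,7,70,63,87]}
After op 5 (remove /ff/jou): {"be":[50,52],"ff":{"cey":83,"rmr":76,"uv":10},"k":{"czs":61,"dkp":49,"jco":76,"osg":6,"qs":75},"kl":[59,7,70,63,87]}
After op 6 (remove /kl/2): {"be":[50,52],"ff":{"cey":83,"rmr":76,"uv":10},"k":{"czs":61,"dkp":49,"jco":76,"osg":6,"qs":75},"kl":[59,7,63,87]}
After op 7 (remove /kl/1): {"be":[50,52],"ff":{"cey":83,"rmr":76,"uv":10},"k":{"czs":61,"dkp":49,"jco":76,"osg":6,"qs":75},"kl":[59,63,87]}
After op 8 (replace /ff 67): {"be":[50,52],"ff":67,"k":{"czs":61,"dkp":49,"jco":76,"osg":6,"qs":75},"kl":[59,63,87]}
After op 9 (replace /be/1 68): {"be":[50,68],"ff":67,"k":{"czs":61,"dkp":49,"jco":76,"osg":6,"qs":75},"kl":[59,63,87]}
After op 10 (remove /kl/0): {"be":[50,68],"ff":67,"k":{"czs":61,"dkp":49,"jco":76,"osg":6,"qs":75},"kl":[63,87]}
After op 11 (replace /be/1 1): {"be":[50,1],"ff":67,"k":{"czs":61,"dkp":49,"jco":76,"osg":6,"qs":75},"kl":[63,87]}
After op 12 (remove /k/qs): {"be":[50,1],"ff":67,"k":{"czs":61,"dkp":49,"jco":76,"osg":6},"kl":[63,87]}
After op 13 (replace /be/0 61): {"be":[61,1],"ff":67,"k":{"czs":61,"dkp":49,"jco":76,"osg":6},"kl":[63,87]}
After op 14 (add /kl/2 88): {"be":[61,1],"ff":67,"k":{"czs":61,"dkp":49,"jco":76,"osg":6},"kl":[63,87,88]}
After op 15 (remove /k/osg): {"be":[61,1],"ff":67,"k":{"czs":61,"dkp":49,"jco":76},"kl":[63,87,88]}
After op 16 (replace /kl 19): {"be":[61,1],"ff":67,"k":{"czs":61,"dkp":49,"jco":76},"kl":19}
After op 17 (add /k/x 16): {"be":[61,1],"ff":67,"k":{"czs":61,"dkp":49,"jco":76,"x":16},"kl":19}
After op 18 (replace /k/czs 6): {"be":[61,1],"ff":67,"k":{"czs":6,"dkp":49,"jco":76,"x":16},"kl":19}
After op 19 (remove /k): {"be":[61,1],"ff":67,"kl":19}
Value at /be/1: 1

Answer: 1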